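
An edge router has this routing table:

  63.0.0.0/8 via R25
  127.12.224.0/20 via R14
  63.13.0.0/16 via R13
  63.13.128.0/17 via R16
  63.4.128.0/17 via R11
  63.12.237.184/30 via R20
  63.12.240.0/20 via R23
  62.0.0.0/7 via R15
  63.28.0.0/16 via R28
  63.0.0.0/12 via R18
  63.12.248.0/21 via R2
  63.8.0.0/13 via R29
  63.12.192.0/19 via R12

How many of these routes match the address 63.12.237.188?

4

Prefixes containing 63.12.237.188:
  62.0.0.0/7 (62.0.0.0 - 63.255.255.255)
  63.0.0.0/8 (63.0.0.0 - 63.255.255.255)
  63.0.0.0/12 (63.0.0.0 - 63.15.255.255)
  63.8.0.0/13 (63.8.0.0 - 63.15.255.255)
Total matching entries: 4.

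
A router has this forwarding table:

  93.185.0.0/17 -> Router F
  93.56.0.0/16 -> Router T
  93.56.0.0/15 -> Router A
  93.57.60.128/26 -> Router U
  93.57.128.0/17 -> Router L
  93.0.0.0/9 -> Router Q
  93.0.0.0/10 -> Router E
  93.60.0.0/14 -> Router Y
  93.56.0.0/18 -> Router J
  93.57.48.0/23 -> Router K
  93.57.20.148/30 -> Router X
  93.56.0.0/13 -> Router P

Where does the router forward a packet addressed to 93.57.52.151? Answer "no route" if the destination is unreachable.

Routes whose prefix contains 93.57.52.151:
  93.0.0.0/9 (93.0.0.0 - 93.127.255.255) -> Router Q
  93.0.0.0/10 (93.0.0.0 - 93.63.255.255) -> Router E
  93.56.0.0/13 (93.56.0.0 - 93.63.255.255) -> Router P
  93.56.0.0/15 (93.56.0.0 - 93.57.255.255) -> Router A
More-specific entries that do NOT match:
  93.57.20.148/30 (93.57.20.148 - 93.57.20.151) does not contain 93.57.52.151
  93.57.60.128/26 (93.57.60.128 - 93.57.60.191) does not contain 93.57.52.151
  93.57.48.0/23 (93.57.48.0 - 93.57.49.255) does not contain 93.57.52.151
  93.56.0.0/18 (93.56.0.0 - 93.56.63.255) does not contain 93.57.52.151
  93.185.0.0/17 (93.185.0.0 - 93.185.127.255) does not contain 93.57.52.151
  93.57.128.0/17 (93.57.128.0 - 93.57.255.255) does not contain 93.57.52.151
  93.56.0.0/16 (93.56.0.0 - 93.56.255.255) does not contain 93.57.52.151
Longest matching prefix is /15 -> next hop Router A.

Router A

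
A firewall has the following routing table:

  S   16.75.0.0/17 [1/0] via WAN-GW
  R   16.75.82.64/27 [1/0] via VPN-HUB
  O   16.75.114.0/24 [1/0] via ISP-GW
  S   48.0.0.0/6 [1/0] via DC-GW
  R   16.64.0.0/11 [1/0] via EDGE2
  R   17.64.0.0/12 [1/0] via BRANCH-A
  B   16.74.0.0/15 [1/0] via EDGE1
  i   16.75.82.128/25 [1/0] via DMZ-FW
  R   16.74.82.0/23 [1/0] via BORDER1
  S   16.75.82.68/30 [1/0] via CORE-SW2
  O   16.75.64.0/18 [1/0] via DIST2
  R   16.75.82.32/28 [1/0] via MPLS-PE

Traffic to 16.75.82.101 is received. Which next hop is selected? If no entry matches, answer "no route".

DIST2

Routes whose prefix contains 16.75.82.101:
  16.64.0.0/11 (16.64.0.0 - 16.95.255.255) -> EDGE2
  16.74.0.0/15 (16.74.0.0 - 16.75.255.255) -> EDGE1
  16.75.0.0/17 (16.75.0.0 - 16.75.127.255) -> WAN-GW
  16.75.64.0/18 (16.75.64.0 - 16.75.127.255) -> DIST2
More-specific entries that do NOT match:
  16.75.82.68/30 (16.75.82.68 - 16.75.82.71) does not contain 16.75.82.101
  16.75.82.32/28 (16.75.82.32 - 16.75.82.47) does not contain 16.75.82.101
  16.75.82.64/27 (16.75.82.64 - 16.75.82.95) does not contain 16.75.82.101
  16.75.82.128/25 (16.75.82.128 - 16.75.82.255) does not contain 16.75.82.101
  16.75.114.0/24 (16.75.114.0 - 16.75.114.255) does not contain 16.75.82.101
  16.74.82.0/23 (16.74.82.0 - 16.74.83.255) does not contain 16.75.82.101
Longest matching prefix is /18 -> next hop DIST2.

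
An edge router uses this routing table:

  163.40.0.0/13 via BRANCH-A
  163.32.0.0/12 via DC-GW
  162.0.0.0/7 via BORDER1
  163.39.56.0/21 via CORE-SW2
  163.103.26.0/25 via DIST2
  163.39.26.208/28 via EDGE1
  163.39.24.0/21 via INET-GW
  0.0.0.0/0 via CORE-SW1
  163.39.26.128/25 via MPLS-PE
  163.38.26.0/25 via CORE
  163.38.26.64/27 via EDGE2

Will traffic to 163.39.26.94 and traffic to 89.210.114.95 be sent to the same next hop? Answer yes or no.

163.39.26.94: longest match 163.39.24.0/21 -> INET-GW
89.210.114.95: longest match 0.0.0.0/0 -> CORE-SW1

no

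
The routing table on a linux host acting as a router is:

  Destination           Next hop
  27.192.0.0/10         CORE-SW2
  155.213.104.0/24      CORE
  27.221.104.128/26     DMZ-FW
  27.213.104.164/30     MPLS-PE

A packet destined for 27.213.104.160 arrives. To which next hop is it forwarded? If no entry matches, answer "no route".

Routes whose prefix contains 27.213.104.160:
  27.192.0.0/10 (27.192.0.0 - 27.255.255.255) -> CORE-SW2
More-specific entries that do NOT match:
  27.213.104.164/30 (27.213.104.164 - 27.213.104.167) does not contain 27.213.104.160
  27.221.104.128/26 (27.221.104.128 - 27.221.104.191) does not contain 27.213.104.160
  155.213.104.0/24 (155.213.104.0 - 155.213.104.255) does not contain 27.213.104.160
Longest matching prefix is /10 -> next hop CORE-SW2.

CORE-SW2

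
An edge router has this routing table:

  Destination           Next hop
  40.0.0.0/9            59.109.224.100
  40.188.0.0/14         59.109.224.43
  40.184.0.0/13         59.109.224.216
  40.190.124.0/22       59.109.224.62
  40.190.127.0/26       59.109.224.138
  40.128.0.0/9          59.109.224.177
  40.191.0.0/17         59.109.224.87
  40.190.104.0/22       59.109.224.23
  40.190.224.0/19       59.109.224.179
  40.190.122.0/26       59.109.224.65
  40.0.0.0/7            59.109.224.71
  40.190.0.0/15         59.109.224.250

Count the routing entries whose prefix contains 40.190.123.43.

Prefixes containing 40.190.123.43:
  40.0.0.0/7 (40.0.0.0 - 41.255.255.255)
  40.128.0.0/9 (40.128.0.0 - 40.255.255.255)
  40.184.0.0/13 (40.184.0.0 - 40.191.255.255)
  40.188.0.0/14 (40.188.0.0 - 40.191.255.255)
  40.190.0.0/15 (40.190.0.0 - 40.191.255.255)
Total matching entries: 5.

5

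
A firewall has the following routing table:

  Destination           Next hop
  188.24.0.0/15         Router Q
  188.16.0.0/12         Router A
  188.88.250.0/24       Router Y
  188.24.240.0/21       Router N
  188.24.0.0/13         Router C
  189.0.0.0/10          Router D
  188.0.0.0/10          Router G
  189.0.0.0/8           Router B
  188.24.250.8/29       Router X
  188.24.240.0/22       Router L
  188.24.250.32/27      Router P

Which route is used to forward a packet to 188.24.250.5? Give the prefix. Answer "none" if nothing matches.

188.24.0.0/15

Entries matching 188.24.250.5:
  188.0.0.0/10 (188.0.0.0 - 188.63.255.255)
  188.16.0.0/12 (188.16.0.0 - 188.31.255.255)
  188.24.0.0/13 (188.24.0.0 - 188.31.255.255)
  188.24.0.0/15 (188.24.0.0 - 188.25.255.255)
Most specific is 188.24.0.0/15.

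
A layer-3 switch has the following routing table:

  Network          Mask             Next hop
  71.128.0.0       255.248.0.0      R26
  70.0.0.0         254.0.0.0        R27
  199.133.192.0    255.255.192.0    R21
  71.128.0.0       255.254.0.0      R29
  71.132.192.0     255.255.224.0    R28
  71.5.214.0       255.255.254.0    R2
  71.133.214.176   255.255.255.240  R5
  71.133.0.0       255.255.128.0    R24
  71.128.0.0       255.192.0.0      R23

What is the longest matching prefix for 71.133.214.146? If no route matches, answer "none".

71.128.0.0/13

Entries matching 71.133.214.146:
  70.0.0.0/7 (70.0.0.0 - 71.255.255.255)
  71.128.0.0/10 (71.128.0.0 - 71.191.255.255)
  71.128.0.0/13 (71.128.0.0 - 71.135.255.255)
Most specific is 71.128.0.0/13.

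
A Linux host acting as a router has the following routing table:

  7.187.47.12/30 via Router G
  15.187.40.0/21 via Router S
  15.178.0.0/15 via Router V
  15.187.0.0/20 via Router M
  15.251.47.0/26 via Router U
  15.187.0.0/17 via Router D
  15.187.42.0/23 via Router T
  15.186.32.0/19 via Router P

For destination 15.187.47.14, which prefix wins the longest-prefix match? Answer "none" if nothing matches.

Entries matching 15.187.47.14:
  15.187.0.0/17 (15.187.0.0 - 15.187.127.255)
  15.187.40.0/21 (15.187.40.0 - 15.187.47.255)
Most specific is 15.187.40.0/21.

15.187.40.0/21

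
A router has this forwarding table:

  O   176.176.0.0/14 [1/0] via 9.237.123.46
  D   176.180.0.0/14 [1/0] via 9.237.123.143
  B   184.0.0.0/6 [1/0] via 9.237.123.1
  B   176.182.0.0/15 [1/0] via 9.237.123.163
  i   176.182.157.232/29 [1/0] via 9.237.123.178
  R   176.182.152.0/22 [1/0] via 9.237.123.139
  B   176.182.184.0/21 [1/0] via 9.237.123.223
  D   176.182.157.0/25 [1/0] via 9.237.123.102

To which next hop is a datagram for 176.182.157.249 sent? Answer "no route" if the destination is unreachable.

Routes whose prefix contains 176.182.157.249:
  176.180.0.0/14 (176.180.0.0 - 176.183.255.255) -> 9.237.123.143
  176.182.0.0/15 (176.182.0.0 - 176.183.255.255) -> 9.237.123.163
More-specific entries that do NOT match:
  176.182.157.232/29 (176.182.157.232 - 176.182.157.239) does not contain 176.182.157.249
  176.182.157.0/25 (176.182.157.0 - 176.182.157.127) does not contain 176.182.157.249
  176.182.152.0/22 (176.182.152.0 - 176.182.155.255) does not contain 176.182.157.249
  176.182.184.0/21 (176.182.184.0 - 176.182.191.255) does not contain 176.182.157.249
Longest matching prefix is /15 -> next hop 9.237.123.163.

9.237.123.163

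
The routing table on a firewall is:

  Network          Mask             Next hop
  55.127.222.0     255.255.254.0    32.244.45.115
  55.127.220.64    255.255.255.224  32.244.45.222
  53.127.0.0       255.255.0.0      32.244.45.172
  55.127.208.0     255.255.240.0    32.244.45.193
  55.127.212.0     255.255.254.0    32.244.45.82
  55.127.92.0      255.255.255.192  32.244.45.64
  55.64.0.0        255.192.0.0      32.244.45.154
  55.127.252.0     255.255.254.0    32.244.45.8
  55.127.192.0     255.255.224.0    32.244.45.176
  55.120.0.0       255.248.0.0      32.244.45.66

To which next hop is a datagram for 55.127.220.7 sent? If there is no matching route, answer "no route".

Routes whose prefix contains 55.127.220.7:
  55.64.0.0/10 (55.64.0.0 - 55.127.255.255) -> 32.244.45.154
  55.120.0.0/13 (55.120.0.0 - 55.127.255.255) -> 32.244.45.66
  55.127.192.0/19 (55.127.192.0 - 55.127.223.255) -> 32.244.45.176
  55.127.208.0/20 (55.127.208.0 - 55.127.223.255) -> 32.244.45.193
More-specific entries that do NOT match:
  55.127.220.64/27 (55.127.220.64 - 55.127.220.95) does not contain 55.127.220.7
  55.127.92.0/26 (55.127.92.0 - 55.127.92.63) does not contain 55.127.220.7
  55.127.222.0/23 (55.127.222.0 - 55.127.223.255) does not contain 55.127.220.7
  55.127.212.0/23 (55.127.212.0 - 55.127.213.255) does not contain 55.127.220.7
  55.127.252.0/23 (55.127.252.0 - 55.127.253.255) does not contain 55.127.220.7
Longest matching prefix is /20 -> next hop 32.244.45.193.

32.244.45.193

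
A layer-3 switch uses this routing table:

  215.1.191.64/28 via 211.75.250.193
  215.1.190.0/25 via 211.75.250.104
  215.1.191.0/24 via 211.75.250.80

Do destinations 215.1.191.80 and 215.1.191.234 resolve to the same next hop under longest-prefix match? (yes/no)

215.1.191.80: longest match 215.1.191.0/24 -> 211.75.250.80
215.1.191.234: longest match 215.1.191.0/24 -> 211.75.250.80

yes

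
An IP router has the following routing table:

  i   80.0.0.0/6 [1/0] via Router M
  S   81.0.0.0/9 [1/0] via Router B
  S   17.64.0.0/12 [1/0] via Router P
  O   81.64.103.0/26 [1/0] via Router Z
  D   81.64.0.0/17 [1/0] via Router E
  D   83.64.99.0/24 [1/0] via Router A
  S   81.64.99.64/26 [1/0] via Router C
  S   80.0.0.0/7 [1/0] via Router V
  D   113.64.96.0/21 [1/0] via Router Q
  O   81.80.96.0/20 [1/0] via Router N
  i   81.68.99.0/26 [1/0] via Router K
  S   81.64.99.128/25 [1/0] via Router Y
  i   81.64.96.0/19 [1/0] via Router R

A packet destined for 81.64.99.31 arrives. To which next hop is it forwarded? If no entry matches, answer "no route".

Routes whose prefix contains 81.64.99.31:
  80.0.0.0/6 (80.0.0.0 - 83.255.255.255) -> Router M
  80.0.0.0/7 (80.0.0.0 - 81.255.255.255) -> Router V
  81.0.0.0/9 (81.0.0.0 - 81.127.255.255) -> Router B
  81.64.0.0/17 (81.64.0.0 - 81.64.127.255) -> Router E
  81.64.96.0/19 (81.64.96.0 - 81.64.127.255) -> Router R
More-specific entries that do NOT match:
  81.64.103.0/26 (81.64.103.0 - 81.64.103.63) does not contain 81.64.99.31
  81.64.99.64/26 (81.64.99.64 - 81.64.99.127) does not contain 81.64.99.31
  81.68.99.0/26 (81.68.99.0 - 81.68.99.63) does not contain 81.64.99.31
  81.64.99.128/25 (81.64.99.128 - 81.64.99.255) does not contain 81.64.99.31
  83.64.99.0/24 (83.64.99.0 - 83.64.99.255) does not contain 81.64.99.31
  113.64.96.0/21 (113.64.96.0 - 113.64.103.255) does not contain 81.64.99.31
  81.80.96.0/20 (81.80.96.0 - 81.80.111.255) does not contain 81.64.99.31
Longest matching prefix is /19 -> next hop Router R.

Router R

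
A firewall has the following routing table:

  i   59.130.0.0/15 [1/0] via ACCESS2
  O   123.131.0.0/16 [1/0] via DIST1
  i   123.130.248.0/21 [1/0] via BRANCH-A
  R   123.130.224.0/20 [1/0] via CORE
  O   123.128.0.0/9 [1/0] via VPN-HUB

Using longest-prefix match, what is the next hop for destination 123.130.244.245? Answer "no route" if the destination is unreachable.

VPN-HUB

Routes whose prefix contains 123.130.244.245:
  123.128.0.0/9 (123.128.0.0 - 123.255.255.255) -> VPN-HUB
More-specific entries that do NOT match:
  123.130.248.0/21 (123.130.248.0 - 123.130.255.255) does not contain 123.130.244.245
  123.130.224.0/20 (123.130.224.0 - 123.130.239.255) does not contain 123.130.244.245
  123.131.0.0/16 (123.131.0.0 - 123.131.255.255) does not contain 123.130.244.245
  59.130.0.0/15 (59.130.0.0 - 59.131.255.255) does not contain 123.130.244.245
Longest matching prefix is /9 -> next hop VPN-HUB.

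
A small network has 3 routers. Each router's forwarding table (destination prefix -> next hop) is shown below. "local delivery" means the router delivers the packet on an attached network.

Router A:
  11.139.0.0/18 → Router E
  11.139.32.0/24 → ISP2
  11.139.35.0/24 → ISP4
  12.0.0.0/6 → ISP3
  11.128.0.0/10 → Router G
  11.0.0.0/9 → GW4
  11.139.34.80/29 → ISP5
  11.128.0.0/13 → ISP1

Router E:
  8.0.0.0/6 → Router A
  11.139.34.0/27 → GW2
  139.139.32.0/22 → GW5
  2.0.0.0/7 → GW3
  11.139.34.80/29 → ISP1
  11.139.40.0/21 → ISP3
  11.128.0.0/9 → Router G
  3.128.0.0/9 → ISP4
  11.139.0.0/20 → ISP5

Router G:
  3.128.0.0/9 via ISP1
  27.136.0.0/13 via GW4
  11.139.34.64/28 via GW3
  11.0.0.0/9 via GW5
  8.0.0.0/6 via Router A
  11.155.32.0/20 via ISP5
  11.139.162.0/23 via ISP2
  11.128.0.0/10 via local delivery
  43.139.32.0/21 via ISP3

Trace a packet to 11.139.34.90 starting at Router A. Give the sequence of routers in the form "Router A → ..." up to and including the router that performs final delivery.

At Router A: longest match for 11.139.34.90 is 11.139.0.0/18 -> Router E
At Router E: longest match for 11.139.34.90 is 11.128.0.0/9 -> Router G
At Router G: longest match for 11.139.34.90 is 11.128.0.0/10 -> local delivery

Router A → Router E → Router G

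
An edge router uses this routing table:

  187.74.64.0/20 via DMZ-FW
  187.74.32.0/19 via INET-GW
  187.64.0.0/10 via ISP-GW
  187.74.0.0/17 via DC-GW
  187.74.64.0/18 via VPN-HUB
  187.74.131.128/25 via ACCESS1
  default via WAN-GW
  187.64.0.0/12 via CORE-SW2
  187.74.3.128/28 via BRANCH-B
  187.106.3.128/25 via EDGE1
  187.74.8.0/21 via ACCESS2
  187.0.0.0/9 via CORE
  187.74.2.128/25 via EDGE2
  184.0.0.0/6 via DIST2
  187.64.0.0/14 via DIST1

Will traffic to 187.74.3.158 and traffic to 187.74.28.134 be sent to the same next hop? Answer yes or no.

yes

187.74.3.158: longest match 187.74.0.0/17 -> DC-GW
187.74.28.134: longest match 187.74.0.0/17 -> DC-GW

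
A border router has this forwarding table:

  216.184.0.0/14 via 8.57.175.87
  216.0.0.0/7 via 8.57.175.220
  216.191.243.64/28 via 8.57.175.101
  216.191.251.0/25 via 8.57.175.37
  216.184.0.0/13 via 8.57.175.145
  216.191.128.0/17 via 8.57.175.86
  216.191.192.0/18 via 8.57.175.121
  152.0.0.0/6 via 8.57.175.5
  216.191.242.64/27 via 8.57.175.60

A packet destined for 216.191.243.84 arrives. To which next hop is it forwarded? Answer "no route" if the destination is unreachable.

8.57.175.121

Routes whose prefix contains 216.191.243.84:
  216.0.0.0/7 (216.0.0.0 - 217.255.255.255) -> 8.57.175.220
  216.184.0.0/13 (216.184.0.0 - 216.191.255.255) -> 8.57.175.145
  216.191.128.0/17 (216.191.128.0 - 216.191.255.255) -> 8.57.175.86
  216.191.192.0/18 (216.191.192.0 - 216.191.255.255) -> 8.57.175.121
More-specific entries that do NOT match:
  216.191.243.64/28 (216.191.243.64 - 216.191.243.79) does not contain 216.191.243.84
  216.191.242.64/27 (216.191.242.64 - 216.191.242.95) does not contain 216.191.243.84
  216.191.251.0/25 (216.191.251.0 - 216.191.251.127) does not contain 216.191.243.84
Longest matching prefix is /18 -> next hop 8.57.175.121.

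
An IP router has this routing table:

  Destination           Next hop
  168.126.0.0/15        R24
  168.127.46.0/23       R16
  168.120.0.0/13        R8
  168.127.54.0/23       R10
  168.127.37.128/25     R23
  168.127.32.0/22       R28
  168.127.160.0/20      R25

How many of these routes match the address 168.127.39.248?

2

Prefixes containing 168.127.39.248:
  168.120.0.0/13 (168.120.0.0 - 168.127.255.255)
  168.126.0.0/15 (168.126.0.0 - 168.127.255.255)
Total matching entries: 2.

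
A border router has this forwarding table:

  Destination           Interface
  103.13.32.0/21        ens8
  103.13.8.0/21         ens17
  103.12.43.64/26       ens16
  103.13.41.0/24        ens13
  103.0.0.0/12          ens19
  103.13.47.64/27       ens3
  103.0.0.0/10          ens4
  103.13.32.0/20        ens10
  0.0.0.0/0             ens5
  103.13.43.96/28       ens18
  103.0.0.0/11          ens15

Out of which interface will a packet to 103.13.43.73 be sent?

Routes whose prefix contains 103.13.43.73:
  0.0.0.0/0 (default, matches everything) -> ens5
  103.0.0.0/10 (103.0.0.0 - 103.63.255.255) -> ens4
  103.0.0.0/11 (103.0.0.0 - 103.31.255.255) -> ens15
  103.0.0.0/12 (103.0.0.0 - 103.15.255.255) -> ens19
  103.13.32.0/20 (103.13.32.0 - 103.13.47.255) -> ens10
More-specific entries that do NOT match:
  103.13.43.96/28 (103.13.43.96 - 103.13.43.111) does not contain 103.13.43.73
  103.13.47.64/27 (103.13.47.64 - 103.13.47.95) does not contain 103.13.43.73
  103.12.43.64/26 (103.12.43.64 - 103.12.43.127) does not contain 103.13.43.73
  103.13.41.0/24 (103.13.41.0 - 103.13.41.255) does not contain 103.13.43.73
  103.13.32.0/21 (103.13.32.0 - 103.13.39.255) does not contain 103.13.43.73
  103.13.8.0/21 (103.13.8.0 - 103.13.15.255) does not contain 103.13.43.73
Longest matching prefix is /20 -> interface ens10.

ens10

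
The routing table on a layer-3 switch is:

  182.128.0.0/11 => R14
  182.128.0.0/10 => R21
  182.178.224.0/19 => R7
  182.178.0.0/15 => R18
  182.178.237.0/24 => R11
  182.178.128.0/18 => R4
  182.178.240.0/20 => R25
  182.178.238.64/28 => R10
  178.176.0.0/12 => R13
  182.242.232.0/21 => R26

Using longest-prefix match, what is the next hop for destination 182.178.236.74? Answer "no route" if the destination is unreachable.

R7

Routes whose prefix contains 182.178.236.74:
  182.128.0.0/10 (182.128.0.0 - 182.191.255.255) -> R21
  182.178.0.0/15 (182.178.0.0 - 182.179.255.255) -> R18
  182.178.224.0/19 (182.178.224.0 - 182.178.255.255) -> R7
More-specific entries that do NOT match:
  182.178.238.64/28 (182.178.238.64 - 182.178.238.79) does not contain 182.178.236.74
  182.178.237.0/24 (182.178.237.0 - 182.178.237.255) does not contain 182.178.236.74
  182.242.232.0/21 (182.242.232.0 - 182.242.239.255) does not contain 182.178.236.74
  182.178.240.0/20 (182.178.240.0 - 182.178.255.255) does not contain 182.178.236.74
Longest matching prefix is /19 -> next hop R7.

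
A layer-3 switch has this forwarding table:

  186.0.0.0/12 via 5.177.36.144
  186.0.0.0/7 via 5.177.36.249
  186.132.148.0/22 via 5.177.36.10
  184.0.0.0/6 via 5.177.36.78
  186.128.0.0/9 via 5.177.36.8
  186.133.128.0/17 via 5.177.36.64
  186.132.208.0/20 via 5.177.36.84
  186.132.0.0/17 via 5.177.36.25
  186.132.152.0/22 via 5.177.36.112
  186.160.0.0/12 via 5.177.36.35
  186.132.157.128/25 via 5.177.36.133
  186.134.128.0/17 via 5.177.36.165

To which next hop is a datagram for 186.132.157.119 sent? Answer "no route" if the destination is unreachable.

5.177.36.8

Routes whose prefix contains 186.132.157.119:
  184.0.0.0/6 (184.0.0.0 - 187.255.255.255) -> 5.177.36.78
  186.0.0.0/7 (186.0.0.0 - 187.255.255.255) -> 5.177.36.249
  186.128.0.0/9 (186.128.0.0 - 186.255.255.255) -> 5.177.36.8
More-specific entries that do NOT match:
  186.132.157.128/25 (186.132.157.128 - 186.132.157.255) does not contain 186.132.157.119
  186.132.148.0/22 (186.132.148.0 - 186.132.151.255) does not contain 186.132.157.119
  186.132.152.0/22 (186.132.152.0 - 186.132.155.255) does not contain 186.132.157.119
  186.132.208.0/20 (186.132.208.0 - 186.132.223.255) does not contain 186.132.157.119
  186.133.128.0/17 (186.133.128.0 - 186.133.255.255) does not contain 186.132.157.119
  186.132.0.0/17 (186.132.0.0 - 186.132.127.255) does not contain 186.132.157.119
  186.134.128.0/17 (186.134.128.0 - 186.134.255.255) does not contain 186.132.157.119
  186.0.0.0/12 (186.0.0.0 - 186.15.255.255) does not contain 186.132.157.119
  186.160.0.0/12 (186.160.0.0 - 186.175.255.255) does not contain 186.132.157.119
Longest matching prefix is /9 -> next hop 5.177.36.8.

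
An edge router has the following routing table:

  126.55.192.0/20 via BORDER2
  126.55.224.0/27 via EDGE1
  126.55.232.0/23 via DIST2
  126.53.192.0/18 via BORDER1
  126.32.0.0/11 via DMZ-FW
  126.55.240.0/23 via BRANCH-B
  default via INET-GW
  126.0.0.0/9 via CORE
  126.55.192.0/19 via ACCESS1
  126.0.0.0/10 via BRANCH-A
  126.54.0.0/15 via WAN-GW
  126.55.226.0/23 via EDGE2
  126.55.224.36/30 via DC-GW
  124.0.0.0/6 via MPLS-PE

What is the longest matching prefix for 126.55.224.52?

Entries matching 126.55.224.52:
  0.0.0.0/0 (default, matches everything)
  124.0.0.0/6 (124.0.0.0 - 127.255.255.255)
  126.0.0.0/9 (126.0.0.0 - 126.127.255.255)
  126.0.0.0/10 (126.0.0.0 - 126.63.255.255)
  126.32.0.0/11 (126.32.0.0 - 126.63.255.255)
  126.54.0.0/15 (126.54.0.0 - 126.55.255.255)
Most specific is 126.54.0.0/15.

126.54.0.0/15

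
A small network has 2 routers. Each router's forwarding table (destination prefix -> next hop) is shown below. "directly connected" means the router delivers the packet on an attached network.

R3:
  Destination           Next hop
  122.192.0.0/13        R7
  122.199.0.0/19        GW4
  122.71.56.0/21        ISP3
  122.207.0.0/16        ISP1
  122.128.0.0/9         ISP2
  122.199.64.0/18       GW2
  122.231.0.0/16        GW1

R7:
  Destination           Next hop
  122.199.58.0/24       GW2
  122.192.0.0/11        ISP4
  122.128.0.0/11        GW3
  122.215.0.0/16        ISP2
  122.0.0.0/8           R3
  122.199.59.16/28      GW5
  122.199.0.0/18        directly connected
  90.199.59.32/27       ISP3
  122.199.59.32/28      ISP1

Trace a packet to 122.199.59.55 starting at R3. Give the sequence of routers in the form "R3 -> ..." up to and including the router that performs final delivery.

At R3: longest match for 122.199.59.55 is 122.192.0.0/13 -> R7
At R7: longest match for 122.199.59.55 is 122.199.0.0/18 -> directly connected

R3 -> R7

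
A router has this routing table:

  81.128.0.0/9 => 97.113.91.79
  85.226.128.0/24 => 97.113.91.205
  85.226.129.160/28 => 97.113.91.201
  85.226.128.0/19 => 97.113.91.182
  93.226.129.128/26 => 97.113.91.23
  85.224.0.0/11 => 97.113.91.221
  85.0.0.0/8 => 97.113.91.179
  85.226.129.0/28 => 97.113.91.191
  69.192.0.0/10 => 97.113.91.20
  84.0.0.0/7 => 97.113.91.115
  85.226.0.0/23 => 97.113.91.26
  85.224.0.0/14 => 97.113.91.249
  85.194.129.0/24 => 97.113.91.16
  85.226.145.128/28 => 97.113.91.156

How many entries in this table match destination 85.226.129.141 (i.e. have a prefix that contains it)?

5

Prefixes containing 85.226.129.141:
  84.0.0.0/7 (84.0.0.0 - 85.255.255.255)
  85.0.0.0/8 (85.0.0.0 - 85.255.255.255)
  85.224.0.0/11 (85.224.0.0 - 85.255.255.255)
  85.224.0.0/14 (85.224.0.0 - 85.227.255.255)
  85.226.128.0/19 (85.226.128.0 - 85.226.159.255)
Total matching entries: 5.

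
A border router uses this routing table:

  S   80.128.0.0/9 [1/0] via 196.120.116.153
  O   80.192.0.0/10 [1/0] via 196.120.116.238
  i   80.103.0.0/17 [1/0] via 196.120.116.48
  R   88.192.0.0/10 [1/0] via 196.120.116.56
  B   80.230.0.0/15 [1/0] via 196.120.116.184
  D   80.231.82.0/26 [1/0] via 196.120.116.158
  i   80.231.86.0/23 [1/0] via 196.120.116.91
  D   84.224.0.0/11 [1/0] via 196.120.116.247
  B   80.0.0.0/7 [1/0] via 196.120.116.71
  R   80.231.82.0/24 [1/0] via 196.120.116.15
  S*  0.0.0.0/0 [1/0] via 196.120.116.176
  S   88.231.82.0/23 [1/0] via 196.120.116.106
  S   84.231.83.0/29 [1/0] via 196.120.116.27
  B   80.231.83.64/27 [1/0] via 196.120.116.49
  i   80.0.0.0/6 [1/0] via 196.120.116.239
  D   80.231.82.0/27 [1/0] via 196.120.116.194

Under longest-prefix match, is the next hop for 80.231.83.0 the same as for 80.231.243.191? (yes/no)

80.231.83.0: longest match 80.230.0.0/15 -> 196.120.116.184
80.231.243.191: longest match 80.230.0.0/15 -> 196.120.116.184

yes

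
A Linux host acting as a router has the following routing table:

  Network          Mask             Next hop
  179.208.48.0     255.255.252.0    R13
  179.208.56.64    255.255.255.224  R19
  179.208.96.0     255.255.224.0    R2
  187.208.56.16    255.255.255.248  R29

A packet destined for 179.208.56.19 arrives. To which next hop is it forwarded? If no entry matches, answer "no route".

No entry's prefix contains 179.208.56.19; there is no default route.

no route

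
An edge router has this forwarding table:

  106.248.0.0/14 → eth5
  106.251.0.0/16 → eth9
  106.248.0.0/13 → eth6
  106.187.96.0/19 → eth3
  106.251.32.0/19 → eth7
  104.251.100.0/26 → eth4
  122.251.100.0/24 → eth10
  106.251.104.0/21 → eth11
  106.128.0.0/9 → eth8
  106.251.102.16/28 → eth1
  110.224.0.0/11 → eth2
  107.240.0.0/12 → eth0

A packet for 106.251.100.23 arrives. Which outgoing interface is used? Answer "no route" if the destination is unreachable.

Routes whose prefix contains 106.251.100.23:
  106.128.0.0/9 (106.128.0.0 - 106.255.255.255) -> eth8
  106.248.0.0/13 (106.248.0.0 - 106.255.255.255) -> eth6
  106.248.0.0/14 (106.248.0.0 - 106.251.255.255) -> eth5
  106.251.0.0/16 (106.251.0.0 - 106.251.255.255) -> eth9
More-specific entries that do NOT match:
  106.251.102.16/28 (106.251.102.16 - 106.251.102.31) does not contain 106.251.100.23
  104.251.100.0/26 (104.251.100.0 - 104.251.100.63) does not contain 106.251.100.23
  122.251.100.0/24 (122.251.100.0 - 122.251.100.255) does not contain 106.251.100.23
  106.251.104.0/21 (106.251.104.0 - 106.251.111.255) does not contain 106.251.100.23
  106.187.96.0/19 (106.187.96.0 - 106.187.127.255) does not contain 106.251.100.23
  106.251.32.0/19 (106.251.32.0 - 106.251.63.255) does not contain 106.251.100.23
Longest matching prefix is /16 -> interface eth9.

eth9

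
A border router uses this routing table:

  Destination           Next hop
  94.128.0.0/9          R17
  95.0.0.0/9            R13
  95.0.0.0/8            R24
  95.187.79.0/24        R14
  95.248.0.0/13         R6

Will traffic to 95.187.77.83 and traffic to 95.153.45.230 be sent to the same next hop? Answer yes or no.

95.187.77.83: longest match 95.0.0.0/8 -> R24
95.153.45.230: longest match 95.0.0.0/8 -> R24

yes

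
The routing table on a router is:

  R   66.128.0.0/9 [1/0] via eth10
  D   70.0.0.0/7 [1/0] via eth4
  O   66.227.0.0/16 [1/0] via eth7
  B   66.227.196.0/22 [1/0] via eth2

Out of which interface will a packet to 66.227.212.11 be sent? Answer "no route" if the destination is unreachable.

eth7

Routes whose prefix contains 66.227.212.11:
  66.128.0.0/9 (66.128.0.0 - 66.255.255.255) -> eth10
  66.227.0.0/16 (66.227.0.0 - 66.227.255.255) -> eth7
More-specific entries that do NOT match:
  66.227.196.0/22 (66.227.196.0 - 66.227.199.255) does not contain 66.227.212.11
Longest matching prefix is /16 -> interface eth7.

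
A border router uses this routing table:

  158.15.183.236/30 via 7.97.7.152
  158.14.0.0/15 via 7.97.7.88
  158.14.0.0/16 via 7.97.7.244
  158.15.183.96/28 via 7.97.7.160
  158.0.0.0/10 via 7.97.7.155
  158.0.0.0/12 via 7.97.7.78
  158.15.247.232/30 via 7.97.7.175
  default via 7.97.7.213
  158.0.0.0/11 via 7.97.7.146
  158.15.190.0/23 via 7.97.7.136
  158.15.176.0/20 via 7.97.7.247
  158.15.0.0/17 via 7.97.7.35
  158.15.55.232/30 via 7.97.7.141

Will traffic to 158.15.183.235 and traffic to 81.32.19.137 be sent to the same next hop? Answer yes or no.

no

158.15.183.235: longest match 158.15.176.0/20 -> 7.97.7.247
81.32.19.137: longest match 0.0.0.0/0 -> 7.97.7.213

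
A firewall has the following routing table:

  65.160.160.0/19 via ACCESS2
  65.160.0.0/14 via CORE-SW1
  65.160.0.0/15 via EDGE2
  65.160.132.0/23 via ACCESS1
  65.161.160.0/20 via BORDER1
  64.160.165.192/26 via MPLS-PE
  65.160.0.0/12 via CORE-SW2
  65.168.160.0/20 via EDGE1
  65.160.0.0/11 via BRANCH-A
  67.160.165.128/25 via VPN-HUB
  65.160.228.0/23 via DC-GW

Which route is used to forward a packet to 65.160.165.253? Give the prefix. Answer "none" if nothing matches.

Entries matching 65.160.165.253:
  65.160.0.0/11 (65.160.0.0 - 65.191.255.255)
  65.160.0.0/12 (65.160.0.0 - 65.175.255.255)
  65.160.0.0/14 (65.160.0.0 - 65.163.255.255)
  65.160.0.0/15 (65.160.0.0 - 65.161.255.255)
  65.160.160.0/19 (65.160.160.0 - 65.160.191.255)
Most specific is 65.160.160.0/19.

65.160.160.0/19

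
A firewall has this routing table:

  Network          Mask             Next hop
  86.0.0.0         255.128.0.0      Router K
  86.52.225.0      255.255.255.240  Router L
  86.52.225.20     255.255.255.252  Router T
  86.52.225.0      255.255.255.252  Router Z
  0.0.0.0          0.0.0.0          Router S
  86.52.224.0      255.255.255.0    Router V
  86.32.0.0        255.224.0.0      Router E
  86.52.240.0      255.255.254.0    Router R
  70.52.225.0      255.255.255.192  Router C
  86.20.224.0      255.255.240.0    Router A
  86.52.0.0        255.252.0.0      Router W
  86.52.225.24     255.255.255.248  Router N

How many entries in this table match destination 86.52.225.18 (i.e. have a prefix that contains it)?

Prefixes containing 86.52.225.18:
  0.0.0.0/0 (default, matches everything)
  86.0.0.0/9 (86.0.0.0 - 86.127.255.255)
  86.32.0.0/11 (86.32.0.0 - 86.63.255.255)
  86.52.0.0/14 (86.52.0.0 - 86.55.255.255)
Total matching entries: 4.

4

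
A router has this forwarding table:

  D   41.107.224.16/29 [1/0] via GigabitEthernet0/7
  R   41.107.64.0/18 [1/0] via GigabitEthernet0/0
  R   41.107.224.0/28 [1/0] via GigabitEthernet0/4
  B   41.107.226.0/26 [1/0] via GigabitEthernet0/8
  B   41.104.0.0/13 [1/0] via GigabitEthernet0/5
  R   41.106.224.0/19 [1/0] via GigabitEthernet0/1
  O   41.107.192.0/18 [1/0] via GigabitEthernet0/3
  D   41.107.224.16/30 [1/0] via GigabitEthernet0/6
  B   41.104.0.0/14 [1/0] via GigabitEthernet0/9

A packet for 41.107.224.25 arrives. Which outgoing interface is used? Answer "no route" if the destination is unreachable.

Routes whose prefix contains 41.107.224.25:
  41.104.0.0/13 (41.104.0.0 - 41.111.255.255) -> GigabitEthernet0/5
  41.104.0.0/14 (41.104.0.0 - 41.107.255.255) -> GigabitEthernet0/9
  41.107.192.0/18 (41.107.192.0 - 41.107.255.255) -> GigabitEthernet0/3
More-specific entries that do NOT match:
  41.107.224.16/30 (41.107.224.16 - 41.107.224.19) does not contain 41.107.224.25
  41.107.224.16/29 (41.107.224.16 - 41.107.224.23) does not contain 41.107.224.25
  41.107.224.0/28 (41.107.224.0 - 41.107.224.15) does not contain 41.107.224.25
  41.107.226.0/26 (41.107.226.0 - 41.107.226.63) does not contain 41.107.224.25
  41.106.224.0/19 (41.106.224.0 - 41.106.255.255) does not contain 41.107.224.25
Longest matching prefix is /18 -> interface GigabitEthernet0/3.

GigabitEthernet0/3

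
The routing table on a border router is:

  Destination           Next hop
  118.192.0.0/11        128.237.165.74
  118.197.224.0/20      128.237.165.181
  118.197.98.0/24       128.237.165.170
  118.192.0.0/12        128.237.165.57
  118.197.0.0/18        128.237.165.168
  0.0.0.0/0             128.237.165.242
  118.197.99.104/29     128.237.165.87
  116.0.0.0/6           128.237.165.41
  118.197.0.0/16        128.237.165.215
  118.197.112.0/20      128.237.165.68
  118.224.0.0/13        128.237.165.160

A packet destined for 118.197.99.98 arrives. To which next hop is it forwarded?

Routes whose prefix contains 118.197.99.98:
  0.0.0.0/0 (default, matches everything) -> 128.237.165.242
  116.0.0.0/6 (116.0.0.0 - 119.255.255.255) -> 128.237.165.41
  118.192.0.0/11 (118.192.0.0 - 118.223.255.255) -> 128.237.165.74
  118.192.0.0/12 (118.192.0.0 - 118.207.255.255) -> 128.237.165.57
  118.197.0.0/16 (118.197.0.0 - 118.197.255.255) -> 128.237.165.215
More-specific entries that do NOT match:
  118.197.99.104/29 (118.197.99.104 - 118.197.99.111) does not contain 118.197.99.98
  118.197.98.0/24 (118.197.98.0 - 118.197.98.255) does not contain 118.197.99.98
  118.197.224.0/20 (118.197.224.0 - 118.197.239.255) does not contain 118.197.99.98
  118.197.112.0/20 (118.197.112.0 - 118.197.127.255) does not contain 118.197.99.98
  118.197.0.0/18 (118.197.0.0 - 118.197.63.255) does not contain 118.197.99.98
Longest matching prefix is /16 -> next hop 128.237.165.215.

128.237.165.215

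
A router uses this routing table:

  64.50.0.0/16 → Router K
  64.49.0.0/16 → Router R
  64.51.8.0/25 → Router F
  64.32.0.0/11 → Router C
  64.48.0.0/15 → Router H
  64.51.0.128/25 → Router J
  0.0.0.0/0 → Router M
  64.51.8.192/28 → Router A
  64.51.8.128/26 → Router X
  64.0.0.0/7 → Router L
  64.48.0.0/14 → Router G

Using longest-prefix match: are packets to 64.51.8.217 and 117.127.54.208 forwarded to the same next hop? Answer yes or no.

no

64.51.8.217: longest match 64.48.0.0/14 -> Router G
117.127.54.208: longest match 0.0.0.0/0 -> Router M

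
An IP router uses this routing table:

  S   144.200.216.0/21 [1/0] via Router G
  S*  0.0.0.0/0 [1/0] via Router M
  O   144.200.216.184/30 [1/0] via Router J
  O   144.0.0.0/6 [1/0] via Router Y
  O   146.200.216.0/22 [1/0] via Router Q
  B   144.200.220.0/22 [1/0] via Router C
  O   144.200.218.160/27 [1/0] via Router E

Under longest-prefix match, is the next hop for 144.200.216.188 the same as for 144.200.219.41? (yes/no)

144.200.216.188: longest match 144.200.216.0/21 -> Router G
144.200.219.41: longest match 144.200.216.0/21 -> Router G

yes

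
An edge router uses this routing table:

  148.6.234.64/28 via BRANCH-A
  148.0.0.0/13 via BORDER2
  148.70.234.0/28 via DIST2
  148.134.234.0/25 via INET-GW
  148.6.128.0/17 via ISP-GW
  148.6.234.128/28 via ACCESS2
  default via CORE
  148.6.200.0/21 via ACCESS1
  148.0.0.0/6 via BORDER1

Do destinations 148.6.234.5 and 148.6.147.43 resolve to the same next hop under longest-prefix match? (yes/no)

148.6.234.5: longest match 148.6.128.0/17 -> ISP-GW
148.6.147.43: longest match 148.6.128.0/17 -> ISP-GW

yes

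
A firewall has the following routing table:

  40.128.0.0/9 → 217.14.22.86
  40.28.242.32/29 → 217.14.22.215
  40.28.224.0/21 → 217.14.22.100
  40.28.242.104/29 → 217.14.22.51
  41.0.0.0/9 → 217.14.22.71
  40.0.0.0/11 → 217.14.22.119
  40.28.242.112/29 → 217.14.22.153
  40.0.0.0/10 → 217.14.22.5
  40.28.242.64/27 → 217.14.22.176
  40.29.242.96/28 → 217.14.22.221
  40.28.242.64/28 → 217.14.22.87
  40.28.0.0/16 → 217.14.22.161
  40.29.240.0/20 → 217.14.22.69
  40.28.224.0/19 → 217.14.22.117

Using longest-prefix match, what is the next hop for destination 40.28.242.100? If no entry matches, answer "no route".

Routes whose prefix contains 40.28.242.100:
  40.0.0.0/10 (40.0.0.0 - 40.63.255.255) -> 217.14.22.5
  40.0.0.0/11 (40.0.0.0 - 40.31.255.255) -> 217.14.22.119
  40.28.0.0/16 (40.28.0.0 - 40.28.255.255) -> 217.14.22.161
  40.28.224.0/19 (40.28.224.0 - 40.28.255.255) -> 217.14.22.117
More-specific entries that do NOT match:
  40.28.242.32/29 (40.28.242.32 - 40.28.242.39) does not contain 40.28.242.100
  40.28.242.104/29 (40.28.242.104 - 40.28.242.111) does not contain 40.28.242.100
  40.28.242.112/29 (40.28.242.112 - 40.28.242.119) does not contain 40.28.242.100
  40.29.242.96/28 (40.29.242.96 - 40.29.242.111) does not contain 40.28.242.100
  40.28.242.64/28 (40.28.242.64 - 40.28.242.79) does not contain 40.28.242.100
  40.28.242.64/27 (40.28.242.64 - 40.28.242.95) does not contain 40.28.242.100
  40.28.224.0/21 (40.28.224.0 - 40.28.231.255) does not contain 40.28.242.100
  40.29.240.0/20 (40.29.240.0 - 40.29.255.255) does not contain 40.28.242.100
Longest matching prefix is /19 -> next hop 217.14.22.117.

217.14.22.117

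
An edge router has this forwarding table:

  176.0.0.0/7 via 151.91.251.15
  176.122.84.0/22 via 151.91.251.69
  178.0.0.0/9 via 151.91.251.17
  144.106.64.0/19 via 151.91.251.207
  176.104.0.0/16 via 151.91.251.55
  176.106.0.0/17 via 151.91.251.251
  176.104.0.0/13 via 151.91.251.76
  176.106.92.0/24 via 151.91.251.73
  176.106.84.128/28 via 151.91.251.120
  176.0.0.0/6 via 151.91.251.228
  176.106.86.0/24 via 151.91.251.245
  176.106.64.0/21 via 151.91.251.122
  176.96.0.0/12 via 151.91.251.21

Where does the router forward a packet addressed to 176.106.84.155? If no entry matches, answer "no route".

151.91.251.251

Routes whose prefix contains 176.106.84.155:
  176.0.0.0/6 (176.0.0.0 - 179.255.255.255) -> 151.91.251.228
  176.0.0.0/7 (176.0.0.0 - 177.255.255.255) -> 151.91.251.15
  176.96.0.0/12 (176.96.0.0 - 176.111.255.255) -> 151.91.251.21
  176.104.0.0/13 (176.104.0.0 - 176.111.255.255) -> 151.91.251.76
  176.106.0.0/17 (176.106.0.0 - 176.106.127.255) -> 151.91.251.251
More-specific entries that do NOT match:
  176.106.84.128/28 (176.106.84.128 - 176.106.84.143) does not contain 176.106.84.155
  176.106.92.0/24 (176.106.92.0 - 176.106.92.255) does not contain 176.106.84.155
  176.106.86.0/24 (176.106.86.0 - 176.106.86.255) does not contain 176.106.84.155
  176.122.84.0/22 (176.122.84.0 - 176.122.87.255) does not contain 176.106.84.155
  176.106.64.0/21 (176.106.64.0 - 176.106.71.255) does not contain 176.106.84.155
  144.106.64.0/19 (144.106.64.0 - 144.106.95.255) does not contain 176.106.84.155
Longest matching prefix is /17 -> next hop 151.91.251.251.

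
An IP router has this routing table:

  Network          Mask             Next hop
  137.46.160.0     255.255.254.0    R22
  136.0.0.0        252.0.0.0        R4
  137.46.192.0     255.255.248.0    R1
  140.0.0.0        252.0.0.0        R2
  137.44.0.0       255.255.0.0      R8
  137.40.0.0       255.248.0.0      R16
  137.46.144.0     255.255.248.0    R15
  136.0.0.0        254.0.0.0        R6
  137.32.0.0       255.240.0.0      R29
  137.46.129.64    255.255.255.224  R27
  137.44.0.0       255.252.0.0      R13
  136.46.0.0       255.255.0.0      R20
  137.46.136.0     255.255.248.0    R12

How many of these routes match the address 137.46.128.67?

Prefixes containing 137.46.128.67:
  136.0.0.0/6 (136.0.0.0 - 139.255.255.255)
  136.0.0.0/7 (136.0.0.0 - 137.255.255.255)
  137.32.0.0/12 (137.32.0.0 - 137.47.255.255)
  137.40.0.0/13 (137.40.0.0 - 137.47.255.255)
  137.44.0.0/14 (137.44.0.0 - 137.47.255.255)
Total matching entries: 5.

5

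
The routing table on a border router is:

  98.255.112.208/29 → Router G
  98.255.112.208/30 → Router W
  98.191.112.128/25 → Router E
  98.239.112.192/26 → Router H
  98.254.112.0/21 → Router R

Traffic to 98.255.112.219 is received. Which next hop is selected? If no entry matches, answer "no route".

No entry's prefix contains 98.255.112.219; there is no default route.

no route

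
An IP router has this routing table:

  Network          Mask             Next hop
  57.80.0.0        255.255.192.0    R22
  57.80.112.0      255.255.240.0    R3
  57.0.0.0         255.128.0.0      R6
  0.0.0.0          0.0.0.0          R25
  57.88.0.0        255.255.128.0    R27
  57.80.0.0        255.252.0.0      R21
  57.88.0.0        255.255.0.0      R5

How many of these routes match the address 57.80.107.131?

Prefixes containing 57.80.107.131:
  0.0.0.0/0 (default, matches everything)
  57.0.0.0/9 (57.0.0.0 - 57.127.255.255)
  57.80.0.0/14 (57.80.0.0 - 57.83.255.255)
Total matching entries: 3.

3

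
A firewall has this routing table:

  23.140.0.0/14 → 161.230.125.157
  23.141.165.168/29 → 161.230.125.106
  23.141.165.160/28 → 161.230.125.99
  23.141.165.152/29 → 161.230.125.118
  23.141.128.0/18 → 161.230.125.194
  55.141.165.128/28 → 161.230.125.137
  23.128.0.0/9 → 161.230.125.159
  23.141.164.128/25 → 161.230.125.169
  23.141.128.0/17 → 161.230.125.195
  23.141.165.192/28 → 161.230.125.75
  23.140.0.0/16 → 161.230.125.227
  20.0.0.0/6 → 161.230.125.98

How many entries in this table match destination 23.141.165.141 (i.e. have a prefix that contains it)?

5

Prefixes containing 23.141.165.141:
  20.0.0.0/6 (20.0.0.0 - 23.255.255.255)
  23.128.0.0/9 (23.128.0.0 - 23.255.255.255)
  23.140.0.0/14 (23.140.0.0 - 23.143.255.255)
  23.141.128.0/17 (23.141.128.0 - 23.141.255.255)
  23.141.128.0/18 (23.141.128.0 - 23.141.191.255)
Total matching entries: 5.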